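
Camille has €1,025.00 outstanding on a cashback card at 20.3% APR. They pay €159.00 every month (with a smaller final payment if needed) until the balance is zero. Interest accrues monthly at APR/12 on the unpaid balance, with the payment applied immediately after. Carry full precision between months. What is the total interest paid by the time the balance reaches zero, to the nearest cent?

Monthly rate r = 20.3%/12 = 1.69167% = 0.0169167.
Payoff takes n = ⌈−ln(1 − rB₀/P)/ln(1+r)⌉ = ⌈6.883⌉ = 7 payments; the last is €140.61.
Total paid = 6·€159.00 + €140.61 = €1,094.61.
Total interest = total paid − principal = €1,094.61 − €1,025.00 = €69.61.

€69.61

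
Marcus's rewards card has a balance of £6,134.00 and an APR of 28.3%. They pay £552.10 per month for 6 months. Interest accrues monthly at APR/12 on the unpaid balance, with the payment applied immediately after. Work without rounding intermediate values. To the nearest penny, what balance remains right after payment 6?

Monthly rate r = 28.3%/12 = 2.35833% = 0.0235833.
Each month: B ← B·(1+r) − £552.10.
Month 1: interest £144.66; balance after payment £5,726.56.
Month 2: interest £135.05; balance after payment £5,309.51.
Month 3: interest £125.22; balance after payment £4,882.63.
Month 4: interest £115.15; balance after payment £4,445.68.
Month 5: interest £104.84; balance after payment £3,998.42.
Month 6: interest £94.30; balance after payment £3,540.62.

£3,540.62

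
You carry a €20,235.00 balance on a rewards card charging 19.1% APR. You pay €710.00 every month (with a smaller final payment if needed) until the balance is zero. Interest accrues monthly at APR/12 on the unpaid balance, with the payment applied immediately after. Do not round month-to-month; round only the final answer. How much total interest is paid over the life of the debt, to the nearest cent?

Monthly rate r = 19.1%/12 = 1.59167% = 0.0159167.
Payoff takes n = ⌈−ln(1 − rB₀/P)/ln(1+r)⌉ = ⌈38.277⌉ = 39 payments; the last is €198.03.
Total paid = 38·€710.00 + €198.03 = €27,178.03.
Total interest = total paid − principal = €27,178.03 − €20,235.00 = €6,943.03.

€6,943.03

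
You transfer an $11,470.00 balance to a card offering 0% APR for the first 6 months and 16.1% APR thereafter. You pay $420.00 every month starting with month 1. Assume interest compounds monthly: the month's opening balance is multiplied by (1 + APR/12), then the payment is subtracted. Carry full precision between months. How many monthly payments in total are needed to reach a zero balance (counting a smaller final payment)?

Promo months 1–6 at r₀ = 0%/12 = 0; months 7+ at r₁ = 16.1%/12 = 0.0134167.
After month 6 (no interest yet): B = $11,470.00 − 6·$420.00 = $8,950.00.
Then at r₁ with $420.00/mo: n₂ = −ln(1 − r₁·B/P)/ln(1+r₁) ≈ 25.27 → 26 more payments.

32 payments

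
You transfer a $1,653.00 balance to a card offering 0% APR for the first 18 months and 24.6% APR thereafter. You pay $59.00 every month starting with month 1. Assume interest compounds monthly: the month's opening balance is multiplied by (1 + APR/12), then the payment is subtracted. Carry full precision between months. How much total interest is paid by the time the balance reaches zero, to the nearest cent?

Promo months 1–18 at r₀ = 0%/12 = 0; months 19+ at r₁ = 24.6%/12 = 0.0205.
After month 18 (no interest yet): B = $1,653.00 − 18·$59.00 = $591.00.
Then at r₁ with $59.00/mo: n₂ = −ln(1 − r₁·B/P)/ln(1+r₁) ≈ 11.33 → 12 more payments.
Total paid = 29·$59.00 + $19.41 = $1,730.41; interest = $1,730.41 − $1,653.00 = $77.41.

$77.41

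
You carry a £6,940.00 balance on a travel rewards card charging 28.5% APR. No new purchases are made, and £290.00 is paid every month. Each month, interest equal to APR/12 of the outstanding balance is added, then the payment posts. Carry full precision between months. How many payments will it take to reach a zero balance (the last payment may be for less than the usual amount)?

Monthly rate r = 28.5%/12 = 2.375% = 0.02375.
Recurrence: B ← B·(1+r) − £290.00.
Month 1: interest £164.82; balance after payment £6,814.82.
Month 2: interest £161.85; balance after payment £6,686.68.
Closed form: n = −ln(1 − rB₀/P)/ln(1+r) = −ln(0.43164)/ln(1.02375) ≈ 35.794, so the balance reaches zero during payment 36.

36 payments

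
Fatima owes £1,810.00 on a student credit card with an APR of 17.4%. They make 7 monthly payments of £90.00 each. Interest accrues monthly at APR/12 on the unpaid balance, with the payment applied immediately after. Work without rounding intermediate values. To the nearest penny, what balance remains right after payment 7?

£1,343.83

Monthly rate r = 17.4%/12 = 1.45% = 0.0145.
Each month: B ← B·(1+r) − £90.00.
Month 1: interest £26.24; balance after payment £1,746.24.
Month 2: interest £25.32; balance after payment £1,681.57.
Month 3: interest £24.38; balance after payment £1,615.95.
Month 4: interest £23.43; balance after payment £1,549.38.
Month 5: interest £22.47; balance after payment £1,481.85.
Month 6: interest £21.49; balance after payment £1,413.33.
Month 7: interest £20.49; balance after payment £1,343.83.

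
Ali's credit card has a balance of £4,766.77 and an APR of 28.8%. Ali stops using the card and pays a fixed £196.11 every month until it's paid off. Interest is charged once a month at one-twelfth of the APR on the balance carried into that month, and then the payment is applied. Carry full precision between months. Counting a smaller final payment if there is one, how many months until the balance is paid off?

37 months

Monthly rate r = 28.8%/12 = 2.4% = 0.024.
Recurrence: B ← B·(1+r) − £196.11.
Month 1: interest £114.40; balance after payment £4,685.06.
Month 2: interest £112.44; balance after payment £4,601.39.
Closed form: n = −ln(1 − rB₀/P)/ln(1+r) = −ln(0.41664)/ln(1.024) ≈ 36.916, so the balance reaches zero during payment 37.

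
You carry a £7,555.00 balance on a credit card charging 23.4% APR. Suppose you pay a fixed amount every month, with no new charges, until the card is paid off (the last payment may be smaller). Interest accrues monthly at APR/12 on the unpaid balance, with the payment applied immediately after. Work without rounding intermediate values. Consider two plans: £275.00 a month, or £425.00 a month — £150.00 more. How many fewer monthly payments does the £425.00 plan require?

Monthly rate r = 23.4%/12 = 1.95% = 0.0195.
At £275.00/mo: n = ⌈−ln(1 − rB₀/P)/ln(1+r)⌉ = 40 payments (last £201.07); total interest = total paid − £7,555.00 = £3,371.07.
At £425.00/mo: 23 payments (last £16.84); total interest £1,811.84.
Payments saved = 40 − 23 = 17.

17 fewer payments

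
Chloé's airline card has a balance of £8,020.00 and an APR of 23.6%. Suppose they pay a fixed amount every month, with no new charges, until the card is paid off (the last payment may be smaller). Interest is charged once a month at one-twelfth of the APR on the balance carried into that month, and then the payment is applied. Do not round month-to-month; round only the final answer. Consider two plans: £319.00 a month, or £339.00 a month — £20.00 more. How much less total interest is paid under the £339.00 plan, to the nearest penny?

Monthly rate r = 23.6%/12 = 1.96667% = 0.0196667.
At £319.00/mo: n = ⌈−ln(1 − rB₀/P)/ln(1+r)⌉ = 36 payments (last £7.25); total interest = total paid − £8,020.00 = £3,152.25.
At £339.00/mo: 33 payments (last £48.61); total interest £2,876.61.
Interest saved = £3,152.25 − £2,876.61 = £275.64.

£275.64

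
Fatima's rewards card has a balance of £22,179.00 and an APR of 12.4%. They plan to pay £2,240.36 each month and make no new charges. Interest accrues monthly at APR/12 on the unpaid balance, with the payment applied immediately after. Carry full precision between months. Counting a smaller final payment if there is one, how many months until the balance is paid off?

Monthly rate r = 12.4%/12 = 1.03333% = 0.0103333.
Recurrence: B ← B·(1+r) − £2,240.36.
Month 1: interest £229.18; balance after payment £20,167.82.
Month 2: interest £208.40; balance after payment £18,135.86.
Closed form: n = −ln(1 − rB₀/P)/ln(1+r) = −ln(0.8977)/ln(1.01033) ≈ 10.497, so the balance reaches zero during payment 11.

11 payments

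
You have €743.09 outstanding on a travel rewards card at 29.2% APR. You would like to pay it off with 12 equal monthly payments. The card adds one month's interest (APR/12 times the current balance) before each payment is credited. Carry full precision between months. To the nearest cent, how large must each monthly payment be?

€72.15

Monthly rate r = 29.2%/12 = 2.43333% = 0.0243333.
Level-payment amortization: P = B₀·r / (1 − (1+r)^(−n)) = 743.09·0.0243333 / (1 − 1.02433^(−12)).
Denominator 1 − (1+r)^(−12) = 0.250616143.
P = 18.0819 / 0.250616143 ≈ 72.15.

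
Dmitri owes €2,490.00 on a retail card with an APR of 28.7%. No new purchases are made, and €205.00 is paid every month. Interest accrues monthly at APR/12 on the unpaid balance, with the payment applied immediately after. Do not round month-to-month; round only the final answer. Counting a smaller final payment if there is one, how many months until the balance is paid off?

Monthly rate r = 28.7%/12 = 2.39167% = 0.0239167.
Recurrence: B ← B·(1+r) − €205.00.
Month 1: interest €59.55; balance after payment €2,344.55.
Month 2: interest €56.07; balance after payment €2,195.63.
Closed form: n = −ln(1 − rB₀/P)/ln(1+r) = −ln(0.7095)/ln(1.02392) ≈ 14.521, so the balance reaches zero during payment 15.

15 payments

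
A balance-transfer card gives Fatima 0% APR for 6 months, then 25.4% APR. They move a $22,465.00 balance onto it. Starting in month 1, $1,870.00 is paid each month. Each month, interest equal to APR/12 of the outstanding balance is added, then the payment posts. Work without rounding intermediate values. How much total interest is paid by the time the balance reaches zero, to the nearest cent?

Promo months 1–6 at r₀ = 0%/12 = 0; months 7+ at r₁ = 25.4%/12 = 0.0211667.
After month 6 (no interest yet): B = $22,465.00 − 6·$1,870.00 = $11,245.00.
Then at r₁ with $1,870.00/mo: n₂ = −ln(1 − r₁·B/P)/ln(1+r₁) ≈ 6.50 → 7 more payments.
Total paid = 12·$1,870.00 + $939.58 = $23,379.58; interest = $23,379.58 − $22,465.00 = $914.58.

$914.58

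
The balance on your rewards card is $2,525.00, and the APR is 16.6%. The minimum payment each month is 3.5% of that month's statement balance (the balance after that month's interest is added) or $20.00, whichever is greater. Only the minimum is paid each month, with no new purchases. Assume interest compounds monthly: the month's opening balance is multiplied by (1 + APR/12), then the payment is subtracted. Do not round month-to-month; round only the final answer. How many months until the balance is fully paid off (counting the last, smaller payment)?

105 months

Monthly rate r = 16.6%/12 = 1.38333% = 0.0138333.
While 3.5% of the post-interest balance exceeds $20.00, each month B ← (B·(1+r))·(1 − 0.035), i.e. B shrinks by the factor (1+r)·0.965 = 0.97835.
This holds for months 1–69. Entering month 70 the balance is $557.62; 3.5% of the post-interest balance is now below $20.00, so the flat $20.00 minimum applies from here.
From month 70 a fixed $20.00 at rate r clears $557.62 in 36 more payments. Total: 69 + 36 = 105 months.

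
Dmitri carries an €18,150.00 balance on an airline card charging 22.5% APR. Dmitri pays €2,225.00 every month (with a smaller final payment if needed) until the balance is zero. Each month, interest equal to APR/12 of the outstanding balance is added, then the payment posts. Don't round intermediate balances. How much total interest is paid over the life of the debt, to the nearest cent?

€1,733.40

Monthly rate r = 22.5%/12 = 1.875% = 0.01875.
Payoff takes n = ⌈−ln(1 − rB₀/P)/ln(1+r)⌉ = ⌈8.936⌉ = 9 payments; the last is €2,083.40.
Total paid = 8·€2,225.00 + €2,083.40 = €19,883.40.
Total interest = total paid − principal = €19,883.40 − €18,150.00 = €1,733.40.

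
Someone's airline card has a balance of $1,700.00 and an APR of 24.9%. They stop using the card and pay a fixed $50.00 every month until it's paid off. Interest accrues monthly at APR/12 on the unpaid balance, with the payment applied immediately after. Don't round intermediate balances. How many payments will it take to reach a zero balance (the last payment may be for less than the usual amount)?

Monthly rate r = 24.9%/12 = 2.075% = 0.02075.
Recurrence: B ← B·(1+r) − $50.00.
Month 1: interest $35.27; balance after payment $1,685.28.
Month 2: interest $34.97; balance after payment $1,670.24.
Closed form: n = −ln(1 − rB₀/P)/ln(1+r) = −ln(0.2945)/ln(1.02075) ≈ 59.524, so the balance reaches zero during payment 60.

60 payments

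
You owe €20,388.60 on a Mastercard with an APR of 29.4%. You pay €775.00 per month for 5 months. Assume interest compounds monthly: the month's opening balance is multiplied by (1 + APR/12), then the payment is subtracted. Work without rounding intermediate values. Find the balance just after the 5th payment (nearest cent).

Monthly rate r = 29.4%/12 = 2.45% = 0.0245.
Each month: B ← B·(1+r) − €775.00.
Month 1: interest €499.52; balance after payment €20,113.12.
Month 2: interest €492.77; balance after payment €19,830.89.
Month 3: interest €485.86; balance after payment €19,541.75.
Month 4: interest €478.77; balance after payment €19,245.52.
Month 5: interest €471.52; balance after payment €18,942.04.

€18,942.04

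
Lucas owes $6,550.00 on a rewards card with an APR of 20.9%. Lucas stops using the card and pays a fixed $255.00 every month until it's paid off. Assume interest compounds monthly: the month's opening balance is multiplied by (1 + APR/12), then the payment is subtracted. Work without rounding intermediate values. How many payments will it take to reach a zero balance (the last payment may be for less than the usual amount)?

Monthly rate r = 20.9%/12 = 1.74167% = 0.0174167.
Recurrence: B ← B·(1+r) − $255.00.
Month 1: interest $114.08; balance after payment $6,409.08.
Month 2: interest $111.62; balance after payment $6,265.70.
Closed form: n = −ln(1 − rB₀/P)/ln(1+r) = −ln(0.55263)/ln(1.01742) ≈ 34.347, so the balance reaches zero during payment 35.

35 payments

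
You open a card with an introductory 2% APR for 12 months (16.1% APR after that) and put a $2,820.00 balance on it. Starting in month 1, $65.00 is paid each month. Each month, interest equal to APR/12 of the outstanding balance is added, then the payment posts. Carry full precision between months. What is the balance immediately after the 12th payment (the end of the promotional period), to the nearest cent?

Promo months 1–12 at r₀ = 2%/12 = 0.00166667; months 13+ at r₁ = 16.1%/12 = 0.0134167.
After month 12: iterate B ← B·(1+r₀) − $65.00 for 12 months → $2,089.73.

$2,089.73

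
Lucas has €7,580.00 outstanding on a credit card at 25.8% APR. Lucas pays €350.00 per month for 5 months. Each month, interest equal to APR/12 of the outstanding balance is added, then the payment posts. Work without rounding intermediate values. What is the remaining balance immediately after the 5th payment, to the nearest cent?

Monthly rate r = 25.8%/12 = 2.15% = 0.0215.
Each month: B ← B·(1+r) − €350.00.
Month 1: interest €162.97; balance after payment €7,392.97.
Month 2: interest €158.95; balance after payment €7,201.92.
Month 3: interest €154.84; balance after payment €7,006.76.
Month 4: interest €150.65; balance after payment €6,807.41.
Month 5: interest €146.36; balance after payment €6,603.76.

€6,603.76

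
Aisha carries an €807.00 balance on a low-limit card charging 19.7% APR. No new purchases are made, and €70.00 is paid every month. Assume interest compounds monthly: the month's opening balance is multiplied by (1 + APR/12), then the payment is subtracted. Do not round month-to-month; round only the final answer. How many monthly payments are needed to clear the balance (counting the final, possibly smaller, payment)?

13 months

Monthly rate r = 19.7%/12 = 1.64167% = 0.0164167.
Recurrence: B ← B·(1+r) − €70.00.
Month 1: interest €13.25; balance after payment €750.25.
Month 2: interest €12.32; balance after payment €692.56.
Closed form: n = −ln(1 − rB₀/P)/ln(1+r) = −ln(0.81074)/ln(1.01642) ≈ 12.885, so the balance reaches zero during payment 13.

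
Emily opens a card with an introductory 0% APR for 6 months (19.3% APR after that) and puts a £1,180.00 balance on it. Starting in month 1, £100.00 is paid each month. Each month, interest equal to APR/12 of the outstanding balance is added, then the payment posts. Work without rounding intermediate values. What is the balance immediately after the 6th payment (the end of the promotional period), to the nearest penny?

Promo months 1–6 at r₀ = 0%/12 = 0; months 7+ at r₁ = 19.3%/12 = 0.0160833.
After month 6 (no interest yet): B = £1,180.00 − 6·£100.00 = £580.00.

£580.00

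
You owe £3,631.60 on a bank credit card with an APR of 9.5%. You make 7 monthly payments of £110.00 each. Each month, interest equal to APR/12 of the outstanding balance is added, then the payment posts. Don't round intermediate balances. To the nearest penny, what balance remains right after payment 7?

Monthly rate r = 9.5%/12 = 0.791667% = 0.00791667.
Each month: B ← B·(1+r) − £110.00.
Month 1: interest £28.75; balance after payment £3,550.35.
Month 2: interest £28.11; balance after payment £3,468.46.
Month 3: interest £27.46; balance after payment £3,385.92.
Month 4: interest £26.81; balance after payment £3,302.72.
Month 5: interest £26.15; balance after payment £3,218.87.
Month 6: interest £25.48; balance after payment £3,134.35.
Month 7: interest £24.81; balance after payment £3,049.16.

£3,049.16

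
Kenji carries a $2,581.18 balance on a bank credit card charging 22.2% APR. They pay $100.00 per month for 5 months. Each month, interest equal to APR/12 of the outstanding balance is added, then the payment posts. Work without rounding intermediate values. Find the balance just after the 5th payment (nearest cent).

Monthly rate r = 22.2%/12 = 1.85% = 0.0185.
Each month: B ← B·(1+r) − $100.00.
Month 1: interest $47.75; balance after payment $2,528.93.
Month 2: interest $46.79; balance after payment $2,475.72.
Month 3: interest $45.80; balance after payment $2,421.52.
Month 4: interest $44.80; balance after payment $2,366.32.
Month 5: interest $43.78; balance after payment $2,310.09.

$2,310.09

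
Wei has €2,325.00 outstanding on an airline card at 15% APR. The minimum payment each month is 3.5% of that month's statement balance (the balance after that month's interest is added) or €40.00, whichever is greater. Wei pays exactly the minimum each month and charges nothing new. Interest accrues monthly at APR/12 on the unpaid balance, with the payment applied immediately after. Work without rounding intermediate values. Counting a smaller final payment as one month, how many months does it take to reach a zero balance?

67 months

Monthly rate r = 15%/12 = 1.25% = 0.0125.
While 3.5% of the post-interest balance exceeds €40.00, each month B ← (B·(1+r))·(1 − 0.035), i.e. B shrinks by the factor (1+r)·0.965 = 0.97706.
This holds for months 1–32. Entering month 33 the balance is €1,106.47; 3.5% of the post-interest balance is now below €40.00, so the flat €40.00 minimum applies from here.
From month 33 a fixed €40.00 at rate r clears €1,106.47 in 35 more payments. Total: 32 + 35 = 67 months.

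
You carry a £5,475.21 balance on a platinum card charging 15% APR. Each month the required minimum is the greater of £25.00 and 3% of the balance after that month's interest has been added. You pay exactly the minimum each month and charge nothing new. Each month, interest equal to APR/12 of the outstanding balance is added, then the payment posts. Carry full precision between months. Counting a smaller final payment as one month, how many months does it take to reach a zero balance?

Monthly rate r = 15%/12 = 1.25% = 0.0125.
While 3% of the post-interest balance exceeds £25.00, each month B ← (B·(1+r))·(1 − 0.03), i.e. B shrinks by the factor (1+r)·0.97 = 0.98212.
This holds for months 1–106. Entering month 107 the balance is £809.24; 3% of the post-interest balance is now below £25.00, so the flat £25.00 minimum applies from here.
From month 107 a fixed £25.00 at rate r clears £809.24 in 42 more payments. Total: 106 + 42 = 148 months.

148 months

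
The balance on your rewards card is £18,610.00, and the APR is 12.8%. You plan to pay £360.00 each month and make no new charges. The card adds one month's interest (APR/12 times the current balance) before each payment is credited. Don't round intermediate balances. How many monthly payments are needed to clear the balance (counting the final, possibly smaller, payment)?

Monthly rate r = 12.8%/12 = 1.06667% = 0.0106667.
Recurrence: B ← B·(1+r) − £360.00.
Month 1: interest £198.51; balance after payment £18,448.51.
Month 2: interest £196.78; balance after payment £18,285.29.
Closed form: n = −ln(1 − rB₀/P)/ln(1+r) = −ln(0.44859)/ln(1.01067) ≈ 75.554, so the balance reaches zero during payment 76.

76 months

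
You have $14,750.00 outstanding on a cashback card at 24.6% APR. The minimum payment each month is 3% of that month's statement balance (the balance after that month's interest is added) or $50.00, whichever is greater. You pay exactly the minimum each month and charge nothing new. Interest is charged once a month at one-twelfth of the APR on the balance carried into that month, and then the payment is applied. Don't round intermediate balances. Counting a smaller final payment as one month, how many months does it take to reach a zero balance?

Monthly rate r = 24.6%/12 = 2.05% = 0.0205.
While 3% of the post-interest balance exceeds $50.00, each month B ← (B·(1+r))·(1 − 0.03), i.e. B shrinks by the factor (1+r)·0.97 = 0.98988.
This holds for months 1–217. Entering month 218 the balance is $1,624.36; 3% of the post-interest balance is now below $50.00, so the flat $50.00 minimum applies from here.
From month 218 a fixed $50.00 at rate r clears $1,624.36 in 55 more payments. Total: 217 + 55 = 272 months.

272 months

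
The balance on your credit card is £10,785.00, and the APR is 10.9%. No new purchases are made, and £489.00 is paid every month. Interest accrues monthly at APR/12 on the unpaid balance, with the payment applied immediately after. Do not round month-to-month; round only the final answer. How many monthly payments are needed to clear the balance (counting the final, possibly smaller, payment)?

Monthly rate r = 10.9%/12 = 0.908333% = 0.00908333.
Recurrence: B ← B·(1+r) − £489.00.
Month 1: interest £97.96; balance after payment £10,393.96.
Month 2: interest £94.41; balance after payment £9,999.38.
Closed form: n = −ln(1 − rB₀/P)/ln(1+r) = −ln(0.79967)/ln(1.00908) ≈ 24.724, so the balance reaches zero during payment 25.

25 payments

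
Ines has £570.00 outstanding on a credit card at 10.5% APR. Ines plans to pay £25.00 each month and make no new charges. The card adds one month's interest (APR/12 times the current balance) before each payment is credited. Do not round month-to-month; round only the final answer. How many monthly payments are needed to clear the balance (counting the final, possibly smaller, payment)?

Monthly rate r = 10.5%/12 = 0.875% = 0.00875.
Recurrence: B ← B·(1+r) − £25.00.
Month 1: interest £4.99; balance after payment £549.99.
Month 2: interest £4.81; balance after payment £529.80.
Closed form: n = −ln(1 − rB₀/P)/ln(1+r) = −ln(0.8005)/ln(1.00875) ≈ 25.542, so the balance reaches zero during payment 26.

26 months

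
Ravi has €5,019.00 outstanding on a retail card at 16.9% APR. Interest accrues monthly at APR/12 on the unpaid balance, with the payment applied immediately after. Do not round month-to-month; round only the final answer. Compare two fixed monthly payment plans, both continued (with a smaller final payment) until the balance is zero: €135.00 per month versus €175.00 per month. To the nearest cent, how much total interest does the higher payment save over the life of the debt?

Monthly rate r = 16.9%/12 = 1.40833% = 0.0140833.
At €135.00/mo: n = ⌈−ln(1 − rB₀/P)/ln(1+r)⌉ = 54 payments (last €2.53); total interest = total paid − €5,019.00 = €2,138.53.
At €175.00/mo: 37 payments (last €173.95); total interest €1,454.95.
Interest saved = €2,138.53 − €1,454.95 = €683.58.

€683.58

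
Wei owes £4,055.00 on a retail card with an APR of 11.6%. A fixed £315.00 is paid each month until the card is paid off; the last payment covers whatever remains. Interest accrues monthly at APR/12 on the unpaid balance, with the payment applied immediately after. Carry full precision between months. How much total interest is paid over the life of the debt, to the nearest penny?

£296.53

Monthly rate r = 11.6%/12 = 0.966667% = 0.00966667.
Payoff takes n = ⌈−ln(1 − rB₀/P)/ln(1+r)⌉ = ⌈13.814⌉ = 14 payments; the last is £256.53.
Total paid = 13·£315.00 + £256.53 = £4,351.53.
Total interest = total paid − principal = £4,351.53 − £4,055.00 = £296.53.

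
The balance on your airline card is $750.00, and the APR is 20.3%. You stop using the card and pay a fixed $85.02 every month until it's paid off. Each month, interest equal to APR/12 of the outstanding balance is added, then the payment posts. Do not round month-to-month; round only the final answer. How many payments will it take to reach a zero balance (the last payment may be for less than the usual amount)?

10 months

Monthly rate r = 20.3%/12 = 1.69167% = 0.0169167.
Recurrence: B ← B·(1+r) − $85.02.
Month 1: interest $12.69; balance after payment $677.67.
Month 2: interest $11.46; balance after payment $604.11.
Closed form: n = −ln(1 − rB₀/P)/ln(1+r) = −ln(0.85077)/ln(1.01692) ≈ 9.634, so the balance reaches zero during payment 10.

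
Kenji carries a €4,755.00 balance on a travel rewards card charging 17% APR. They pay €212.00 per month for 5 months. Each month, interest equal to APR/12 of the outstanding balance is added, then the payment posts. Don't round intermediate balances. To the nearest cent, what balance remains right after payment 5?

Monthly rate r = 17%/12 = 1.41667% = 0.0141667.
Each month: B ← B·(1+r) − €212.00.
Month 1: interest €67.36; balance after payment €4,610.36.
Month 2: interest €65.31; balance after payment €4,463.68.
Month 3: interest €63.24; balance after payment €4,314.91.
Month 4: interest €61.13; balance after payment €4,164.04.
Month 5: interest €58.99; balance after payment €4,011.03.

€4,011.03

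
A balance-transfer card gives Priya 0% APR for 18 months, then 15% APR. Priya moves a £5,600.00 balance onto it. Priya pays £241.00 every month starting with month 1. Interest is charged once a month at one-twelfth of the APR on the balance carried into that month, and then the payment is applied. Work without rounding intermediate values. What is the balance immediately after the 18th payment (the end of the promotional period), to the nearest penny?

Promo months 1–18 at r₀ = 0%/12 = 0; months 19+ at r₁ = 15%/12 = 0.0125.
After month 18 (no interest yet): B = £5,600.00 − 18·£241.00 = £1,262.00.

£1,262.00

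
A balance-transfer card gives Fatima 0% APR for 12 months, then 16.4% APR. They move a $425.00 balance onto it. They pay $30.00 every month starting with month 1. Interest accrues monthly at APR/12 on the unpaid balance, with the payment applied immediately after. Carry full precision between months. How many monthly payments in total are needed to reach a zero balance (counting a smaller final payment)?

Promo months 1–12 at r₀ = 0%/12 = 0; months 13+ at r₁ = 16.4%/12 = 0.0136667.
After month 12 (no interest yet): B = $425.00 − 12·$30.00 = $65.00.
Then at r₁ with $30.00/mo: n₂ = −ln(1 − r₁·B/P)/ln(1+r₁) ≈ 2.21 → 3 more payments.

15 payments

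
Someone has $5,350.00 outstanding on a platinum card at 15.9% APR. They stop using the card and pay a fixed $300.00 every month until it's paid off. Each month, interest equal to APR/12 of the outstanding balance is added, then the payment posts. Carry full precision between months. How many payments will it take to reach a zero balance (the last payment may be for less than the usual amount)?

Monthly rate r = 15.9%/12 = 1.325% = 0.01325.
Recurrence: B ← B·(1+r) − $300.00.
Month 1: interest $70.89; balance after payment $5,120.89.
Month 2: interest $67.85; balance after payment $4,888.74.
Closed form: n = −ln(1 − rB₀/P)/ln(1+r) = −ln(0.76371)/ln(1.01325) ≈ 20.479, so the balance reaches zero during payment 21.

21 payments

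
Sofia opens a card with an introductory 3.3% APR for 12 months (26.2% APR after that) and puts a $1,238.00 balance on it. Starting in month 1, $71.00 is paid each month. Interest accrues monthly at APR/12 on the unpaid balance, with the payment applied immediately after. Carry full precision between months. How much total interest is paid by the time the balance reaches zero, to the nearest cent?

Promo months 1–12 at r₀ = 3.3%/12 = 0.00275; months 13+ at r₁ = 26.2%/12 = 0.0218333.
After month 12: iterate B ← B·(1+r₀) − $71.00 for 12 months → $414.47.
Then at r₁ with $71.00/mo: n₂ = −ln(1 − r₁·B/P)/ln(1+r₁) ≈ 6.31 → 7 more payments.
Total paid = 18·$71.00 + $22.36 = $1,300.36; interest = $1,300.36 − $1,238.00 = $62.36.

$62.36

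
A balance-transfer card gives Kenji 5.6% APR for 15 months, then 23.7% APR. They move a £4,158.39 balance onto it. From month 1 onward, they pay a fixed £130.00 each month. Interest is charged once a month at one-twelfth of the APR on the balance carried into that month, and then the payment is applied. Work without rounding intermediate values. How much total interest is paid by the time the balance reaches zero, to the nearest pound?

Promo months 1–15 at r₀ = 5.6%/12 = 0.00466667; months 16+ at r₁ = 23.7%/12 = 0.01975.
After month 15: iterate B ← B·(1+r₀) − £130.00 for 15 months → £2,444.17.
Then at r₁ with £130.00/mo: n₂ = −ln(1 − r₁·B/P)/ln(1+r₁) ≈ 23.73 → 24 more payments.
Total paid = 38·£130.00 + £95.44 = £5,035.44; interest = £5,035.44 − £4,158.39 = £877.05.

£877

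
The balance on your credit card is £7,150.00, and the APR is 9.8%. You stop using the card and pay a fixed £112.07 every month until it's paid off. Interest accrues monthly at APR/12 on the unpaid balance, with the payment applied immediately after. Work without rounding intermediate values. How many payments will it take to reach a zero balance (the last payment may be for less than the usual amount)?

91 payments

Monthly rate r = 9.8%/12 = 0.816667% = 0.00816667.
Recurrence: B ← B·(1+r) − £112.07.
Month 1: interest £58.39; balance after payment £7,096.32.
Month 2: interest £57.95; balance after payment £7,042.20.
Closed form: n = −ln(1 − rB₀/P)/ln(1+r) = −ln(0.47897)/ln(1.00817) ≈ 90.504, so the balance reaches zero during payment 91.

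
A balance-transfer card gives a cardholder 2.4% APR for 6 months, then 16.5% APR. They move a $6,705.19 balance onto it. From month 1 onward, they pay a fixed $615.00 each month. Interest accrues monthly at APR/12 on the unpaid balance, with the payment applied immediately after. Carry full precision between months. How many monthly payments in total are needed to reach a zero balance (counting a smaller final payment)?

12 months

Promo months 1–6 at r₀ = 2.4%/12 = 0.002; months 7+ at r₁ = 16.5%/12 = 0.01375.
After month 6: iterate B ← B·(1+r₀) − $615.00 for 6 months → $3,077.56.
Then at r₁ with $615.00/mo: n₂ = −ln(1 − r₁·B/P)/ln(1+r₁) ≈ 5.22 → 6 more payments.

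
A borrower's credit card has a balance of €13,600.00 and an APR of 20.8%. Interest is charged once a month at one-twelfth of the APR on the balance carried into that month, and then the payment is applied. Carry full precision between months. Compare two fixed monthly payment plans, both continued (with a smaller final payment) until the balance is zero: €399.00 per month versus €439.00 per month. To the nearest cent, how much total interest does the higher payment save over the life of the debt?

€1,076.85

Monthly rate r = 20.8%/12 = 1.73333% = 0.0173333.
At €399.00/mo: n = ⌈−ln(1 − rB₀/P)/ln(1+r)⌉ = 52 payments (last €398.21); total interest = total paid − €13,600.00 = €7,147.21.
At €439.00/mo: 45 payments (last €354.36); total interest €6,070.36.
Interest saved = €7,147.21 − €6,070.36 = €1,076.85.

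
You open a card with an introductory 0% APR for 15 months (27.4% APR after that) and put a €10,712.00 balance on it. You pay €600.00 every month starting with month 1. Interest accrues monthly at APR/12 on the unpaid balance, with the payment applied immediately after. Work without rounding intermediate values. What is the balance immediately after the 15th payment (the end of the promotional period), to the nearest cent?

Promo months 1–15 at r₀ = 0%/12 = 0; months 16+ at r₁ = 27.4%/12 = 0.0228333.
After month 15 (no interest yet): B = €10,712.00 − 15·€600.00 = €1,712.00.

€1,712.00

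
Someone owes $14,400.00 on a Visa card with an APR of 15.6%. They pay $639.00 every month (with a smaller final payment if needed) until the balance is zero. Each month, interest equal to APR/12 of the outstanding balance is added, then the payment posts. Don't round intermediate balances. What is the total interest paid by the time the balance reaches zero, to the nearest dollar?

Monthly rate r = 15.6%/12 = 1.3% = 0.013.
Payoff takes n = ⌈−ln(1 − rB₀/P)/ln(1+r)⌉ = ⌈26.839⌉ = 27 payments; the last is $536.99.
Total paid = 26·$639.00 + $536.99 = $17,150.99.
Total interest = total paid − principal = $17,150.99 − $14,400.00 = $2,750.99.

$2,751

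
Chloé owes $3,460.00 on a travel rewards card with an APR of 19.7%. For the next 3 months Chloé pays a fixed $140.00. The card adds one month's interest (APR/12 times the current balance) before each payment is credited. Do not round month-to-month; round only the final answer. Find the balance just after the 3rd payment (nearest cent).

Monthly rate r = 19.7%/12 = 1.64167% = 0.0164167.
Each month: B ← B·(1+r) − $140.00.
Month 1: interest $56.80; balance after payment $3,376.80.
Month 2: interest $55.44; balance after payment $3,292.24.
Month 3: interest $54.05; balance after payment $3,206.29.

$3,206.29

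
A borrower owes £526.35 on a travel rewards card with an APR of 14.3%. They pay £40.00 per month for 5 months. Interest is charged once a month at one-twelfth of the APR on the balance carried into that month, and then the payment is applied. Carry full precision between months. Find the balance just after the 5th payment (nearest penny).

£353.64

Monthly rate r = 14.3%/12 = 1.19167% = 0.0119167.
Each month: B ← B·(1+r) − £40.00.
Month 1: interest £6.27; balance after payment £492.62.
Month 2: interest £5.87; balance after payment £458.49.
Month 3: interest £5.46; balance after payment £423.96.
Month 4: interest £5.05; balance after payment £389.01.
Month 5: interest £4.64; balance after payment £353.64.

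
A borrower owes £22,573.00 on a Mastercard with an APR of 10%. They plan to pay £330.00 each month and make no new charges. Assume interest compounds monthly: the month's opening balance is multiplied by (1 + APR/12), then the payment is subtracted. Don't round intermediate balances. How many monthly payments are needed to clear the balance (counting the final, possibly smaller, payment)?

Monthly rate r = 10%/12 = 0.833333% = 0.00833333.
Recurrence: B ← B·(1+r) − £330.00.
Month 1: interest £188.11; balance after payment £22,431.11.
Month 2: interest £186.93; balance after payment £22,288.03.
Closed form: n = −ln(1 − rB₀/P)/ln(1+r) = −ln(0.42997)/ln(1.00833) ≈ 101.705, so the balance reaches zero during payment 102.

102 payments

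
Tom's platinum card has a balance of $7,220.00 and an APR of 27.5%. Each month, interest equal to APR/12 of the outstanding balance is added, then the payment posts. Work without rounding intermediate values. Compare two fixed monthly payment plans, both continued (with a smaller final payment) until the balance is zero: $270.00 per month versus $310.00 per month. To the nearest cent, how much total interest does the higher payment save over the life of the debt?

$867.00

Monthly rate r = 27.5%/12 = 2.29167% = 0.0229167.
At $270.00/mo: n = ⌈−ln(1 − rB₀/P)/ln(1+r)⌉ = 42 payments (last $236.96); total interest = total paid − $7,220.00 = $4,086.96.
At $310.00/mo: 34 payments (last $209.96); total interest $3,219.96.
Interest saved = $4,086.96 − $3,219.96 = $867.00.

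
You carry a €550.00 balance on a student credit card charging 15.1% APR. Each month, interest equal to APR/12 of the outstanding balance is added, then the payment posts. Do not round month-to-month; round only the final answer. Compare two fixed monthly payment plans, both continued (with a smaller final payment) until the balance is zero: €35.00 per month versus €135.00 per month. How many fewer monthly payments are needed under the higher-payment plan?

Monthly rate r = 15.1%/12 = 1.25833% = 0.0125833.
At €35.00/mo: n = ⌈−ln(1 − rB₀/P)/ln(1+r)⌉ = 18 payments (last €21.71); total interest = total paid − €550.00 = €66.71.
At €135.00/mo: 5 payments (last €28.28); total interest €18.28.
Payments saved = 18 − 5 = 13.

13 fewer payments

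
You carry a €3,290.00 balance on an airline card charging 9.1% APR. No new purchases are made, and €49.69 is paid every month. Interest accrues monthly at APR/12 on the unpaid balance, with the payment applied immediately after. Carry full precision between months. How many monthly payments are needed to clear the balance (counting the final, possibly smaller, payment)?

93 months

Monthly rate r = 9.1%/12 = 0.758333% = 0.00758333.
Recurrence: B ← B·(1+r) − €49.69.
Month 1: interest €24.95; balance after payment €3,265.26.
Month 2: interest €24.76; balance after payment €3,240.33.
Closed form: n = −ln(1 − rB₀/P)/ln(1+r) = −ln(0.4979)/ln(1.00758) ≈ 92.306, so the balance reaches zero during payment 93.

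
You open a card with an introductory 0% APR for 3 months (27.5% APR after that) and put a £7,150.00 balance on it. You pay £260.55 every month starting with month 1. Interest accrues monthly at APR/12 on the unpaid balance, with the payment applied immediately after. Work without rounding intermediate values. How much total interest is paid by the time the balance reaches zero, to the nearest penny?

£3,076.20

Promo months 1–3 at r₀ = 0%/12 = 0; months 4+ at r₁ = 27.5%/12 = 0.0229167.
After month 3 (no interest yet): B = £7,150.00 − 3·£260.55 = £6,368.35.
Then at r₁ with £260.55/mo: n₂ = −ln(1 − r₁·B/P)/ln(1+r₁) ≈ 36.25 → 37 more payments.
Total paid = 39·£260.55 + £64.75 = £10,226.20; interest = £10,226.20 − £7,150.00 = £3,076.20.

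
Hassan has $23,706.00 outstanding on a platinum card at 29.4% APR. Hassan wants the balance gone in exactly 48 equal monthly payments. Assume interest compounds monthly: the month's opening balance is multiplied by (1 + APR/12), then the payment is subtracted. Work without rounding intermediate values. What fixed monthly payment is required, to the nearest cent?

$845.31

Monthly rate r = 29.4%/12 = 2.45% = 0.0245.
Level-payment amortization: P = B₀·r / (1 − (1+r)^(−n)) = 23706.00·0.0245 / (1 − 1.0245^(−48)).
Denominator 1 − (1+r)^(−48) = 0.687085428.
P = 580.797 / 0.687085428 ≈ 845.31.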